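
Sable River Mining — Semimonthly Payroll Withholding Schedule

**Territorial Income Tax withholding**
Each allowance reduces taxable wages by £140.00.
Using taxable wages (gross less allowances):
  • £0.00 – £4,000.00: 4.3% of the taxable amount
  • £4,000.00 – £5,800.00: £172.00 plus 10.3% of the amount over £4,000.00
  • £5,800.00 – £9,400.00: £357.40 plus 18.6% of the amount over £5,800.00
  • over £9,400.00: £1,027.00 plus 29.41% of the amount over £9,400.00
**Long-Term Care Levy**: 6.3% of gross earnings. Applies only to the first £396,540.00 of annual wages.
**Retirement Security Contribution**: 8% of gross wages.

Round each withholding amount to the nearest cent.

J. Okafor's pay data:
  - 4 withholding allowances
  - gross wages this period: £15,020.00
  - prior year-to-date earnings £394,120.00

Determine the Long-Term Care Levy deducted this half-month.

Long-Term Care Levy: cap £396,540.00 − YTD £394,120.00 = £2,420.00 subject; 6.3% × £2,420.00 = £152.46

£152.46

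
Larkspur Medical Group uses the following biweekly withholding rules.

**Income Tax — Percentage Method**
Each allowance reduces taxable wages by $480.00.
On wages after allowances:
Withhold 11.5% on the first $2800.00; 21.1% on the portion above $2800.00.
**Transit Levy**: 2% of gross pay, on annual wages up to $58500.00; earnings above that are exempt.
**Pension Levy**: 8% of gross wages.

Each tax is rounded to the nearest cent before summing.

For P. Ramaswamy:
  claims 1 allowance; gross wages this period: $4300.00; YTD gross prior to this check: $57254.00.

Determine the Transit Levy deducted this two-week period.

Transit Levy: cap $58500.00 − YTD $57254.00 = $1246.00 subject; 2% × $1246.00 = $24.92

$24.92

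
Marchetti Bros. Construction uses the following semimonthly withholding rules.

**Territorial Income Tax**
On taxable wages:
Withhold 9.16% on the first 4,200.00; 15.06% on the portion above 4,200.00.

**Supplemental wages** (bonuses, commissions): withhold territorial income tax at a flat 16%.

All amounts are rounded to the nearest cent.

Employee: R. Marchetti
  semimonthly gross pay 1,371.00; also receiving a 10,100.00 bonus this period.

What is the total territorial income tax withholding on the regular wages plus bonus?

Territorial Income Tax: taxable = 1,371.00
  9.16% × 1,371.00 = 125.58
Supplemental (16% flat on bonus): 16% × 10,100.00 = 1,616.00
Total territorial income tax: 125.58 + 1,616.00 = 1,741.58

1,741.58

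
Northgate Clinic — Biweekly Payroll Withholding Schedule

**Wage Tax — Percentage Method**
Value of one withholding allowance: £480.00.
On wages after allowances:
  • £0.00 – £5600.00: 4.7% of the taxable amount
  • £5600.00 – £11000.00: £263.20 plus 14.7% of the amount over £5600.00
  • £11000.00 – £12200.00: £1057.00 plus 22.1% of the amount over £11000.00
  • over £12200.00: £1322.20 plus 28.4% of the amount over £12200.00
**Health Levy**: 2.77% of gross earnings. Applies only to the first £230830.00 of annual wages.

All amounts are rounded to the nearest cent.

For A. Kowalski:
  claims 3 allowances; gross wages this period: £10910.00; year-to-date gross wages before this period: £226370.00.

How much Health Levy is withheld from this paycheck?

£123.54

Health Levy: cap £230830.00 − YTD £226370.00 = £4460.00 subject; 2.77% × £4460.00 = £123.54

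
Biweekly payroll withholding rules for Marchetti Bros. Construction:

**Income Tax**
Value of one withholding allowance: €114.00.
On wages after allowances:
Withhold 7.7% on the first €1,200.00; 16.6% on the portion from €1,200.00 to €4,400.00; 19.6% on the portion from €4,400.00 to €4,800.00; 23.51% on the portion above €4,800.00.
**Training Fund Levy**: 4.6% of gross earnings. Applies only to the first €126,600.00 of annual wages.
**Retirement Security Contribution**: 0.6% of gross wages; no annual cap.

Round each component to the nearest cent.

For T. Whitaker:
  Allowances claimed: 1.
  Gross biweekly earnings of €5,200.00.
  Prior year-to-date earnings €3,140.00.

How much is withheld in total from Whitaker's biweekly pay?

€1,039.64

Income Tax: taxable = €5,200.00 − 1×€114.00 = €5,086.00
  €702.00 + 23.51% × (€5,086.00 − €4,800.00) = €702.00 + 23.51% × €286.00 = €769.24
Training Fund Levy: 4.6% × €5,200.00 = €239.20
Retirement Security Contribution: 0.6% × €5,200.00 = €31.20
Total: €769.24 + €239.20 + €31.20 = €1,039.64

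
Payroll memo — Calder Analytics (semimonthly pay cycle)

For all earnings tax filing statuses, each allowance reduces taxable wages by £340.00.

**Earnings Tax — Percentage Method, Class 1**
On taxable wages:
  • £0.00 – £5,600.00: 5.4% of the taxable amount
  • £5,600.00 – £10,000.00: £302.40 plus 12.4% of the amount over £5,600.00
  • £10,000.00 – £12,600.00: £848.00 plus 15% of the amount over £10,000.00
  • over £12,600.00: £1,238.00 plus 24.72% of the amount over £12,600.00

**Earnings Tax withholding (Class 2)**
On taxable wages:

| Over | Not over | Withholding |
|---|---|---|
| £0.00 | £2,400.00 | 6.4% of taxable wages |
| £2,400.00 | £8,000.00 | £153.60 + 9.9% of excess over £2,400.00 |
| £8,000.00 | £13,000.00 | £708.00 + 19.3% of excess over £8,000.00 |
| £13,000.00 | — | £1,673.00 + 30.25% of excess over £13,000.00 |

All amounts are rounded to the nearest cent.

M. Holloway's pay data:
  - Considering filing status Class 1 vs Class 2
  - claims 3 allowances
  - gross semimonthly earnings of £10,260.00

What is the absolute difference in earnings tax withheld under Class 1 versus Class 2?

Earnings Tax (Class 1): taxable = £10,260.00 − 3×£340.00 = £9,240.00
  £302.40 + 12.4% × (£9,240.00 − £5,600.00) = £302.40 + 12.4% × £3,640.00 = £753.76
Earnings Tax (Class 2): taxable = £10,260.00 − 3×£340.00 = £9,240.00
  £708.00 + 19.3% × (£9,240.00 − £8,000.00) = £708.00 + 19.3% × £1,240.00 = £947.32
Difference: |£753.76 − £947.32| = £193.56 (higher under Class 2)

£193.56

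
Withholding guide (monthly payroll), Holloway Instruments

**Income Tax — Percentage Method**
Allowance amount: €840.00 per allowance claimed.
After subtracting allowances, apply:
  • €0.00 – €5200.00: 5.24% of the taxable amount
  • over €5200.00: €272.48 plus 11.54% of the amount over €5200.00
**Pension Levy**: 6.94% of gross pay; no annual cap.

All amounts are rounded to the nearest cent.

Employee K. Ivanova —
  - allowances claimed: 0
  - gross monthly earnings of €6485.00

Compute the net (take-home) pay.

Income Tax: taxable = €6485.00
  €272.48 + 11.54% × (€6485.00 − €5200.00) = €272.48 + 11.54% × €1285.00 = €420.77
Pension Levy: 6.94% × €6485.00 = €450.06
Total withheld: €420.77 + €450.06 = €870.83
Net pay: €6485.00 − €870.83 = €5614.17

€5614.17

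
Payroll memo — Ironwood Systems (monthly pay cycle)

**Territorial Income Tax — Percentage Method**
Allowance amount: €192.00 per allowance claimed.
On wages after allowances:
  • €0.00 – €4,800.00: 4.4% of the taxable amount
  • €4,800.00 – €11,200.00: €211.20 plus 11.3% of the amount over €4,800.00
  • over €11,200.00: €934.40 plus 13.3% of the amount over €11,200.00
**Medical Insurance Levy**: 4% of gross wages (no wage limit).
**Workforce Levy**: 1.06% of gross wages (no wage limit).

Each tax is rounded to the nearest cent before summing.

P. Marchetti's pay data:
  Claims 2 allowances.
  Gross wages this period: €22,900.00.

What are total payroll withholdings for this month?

€3,598.17

Territorial Income Tax: taxable = €22,900.00 − 2×€192.00 = €22,516.00
  €934.40 + 13.3% × (€22,516.00 − €11,200.00) = €934.40 + 13.3% × €11,316.00 = €2,439.43
Medical Insurance Levy: 4% × €22,900.00 = €916.00
Workforce Levy: 1.06% × €22,900.00 = €242.74
Total: €2,439.43 + €916.00 + €242.74 = €3,598.17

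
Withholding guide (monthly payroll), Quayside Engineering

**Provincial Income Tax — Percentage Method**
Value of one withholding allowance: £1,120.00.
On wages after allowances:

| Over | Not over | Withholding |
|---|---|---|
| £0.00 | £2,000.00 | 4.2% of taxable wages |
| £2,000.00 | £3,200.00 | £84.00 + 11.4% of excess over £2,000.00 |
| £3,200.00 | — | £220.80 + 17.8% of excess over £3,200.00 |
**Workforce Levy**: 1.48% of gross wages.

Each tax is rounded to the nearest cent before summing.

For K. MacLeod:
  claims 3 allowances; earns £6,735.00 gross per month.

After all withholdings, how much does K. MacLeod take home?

£6,383.37

Provincial Income Tax: taxable = £6,735.00 − 3×£1,120.00 = £3,375.00
  £220.80 + 17.8% × (£3,375.00 − £3,200.00) = £220.80 + 17.8% × £175.00 = £251.95
Workforce Levy: 1.48% × £6,735.00 = £99.68
Total withheld: £251.95 + £99.68 = £351.63
Net pay: £6,735.00 − £351.63 = £6,383.37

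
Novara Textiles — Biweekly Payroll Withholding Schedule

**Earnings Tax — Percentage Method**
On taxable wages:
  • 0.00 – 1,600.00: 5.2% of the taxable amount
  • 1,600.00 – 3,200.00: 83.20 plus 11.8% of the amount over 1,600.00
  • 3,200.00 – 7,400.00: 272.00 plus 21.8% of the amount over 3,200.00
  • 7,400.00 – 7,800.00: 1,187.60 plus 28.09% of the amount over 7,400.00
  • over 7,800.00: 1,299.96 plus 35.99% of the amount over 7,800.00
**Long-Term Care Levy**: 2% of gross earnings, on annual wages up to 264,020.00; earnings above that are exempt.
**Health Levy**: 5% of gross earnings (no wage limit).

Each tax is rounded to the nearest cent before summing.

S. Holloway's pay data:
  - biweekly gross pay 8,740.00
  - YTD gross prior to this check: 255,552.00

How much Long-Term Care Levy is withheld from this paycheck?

Long-Term Care Levy: cap 264,020.00 − YTD 255,552.00 = 8,468.00 subject; 2% × 8,468.00 = 169.36

169.36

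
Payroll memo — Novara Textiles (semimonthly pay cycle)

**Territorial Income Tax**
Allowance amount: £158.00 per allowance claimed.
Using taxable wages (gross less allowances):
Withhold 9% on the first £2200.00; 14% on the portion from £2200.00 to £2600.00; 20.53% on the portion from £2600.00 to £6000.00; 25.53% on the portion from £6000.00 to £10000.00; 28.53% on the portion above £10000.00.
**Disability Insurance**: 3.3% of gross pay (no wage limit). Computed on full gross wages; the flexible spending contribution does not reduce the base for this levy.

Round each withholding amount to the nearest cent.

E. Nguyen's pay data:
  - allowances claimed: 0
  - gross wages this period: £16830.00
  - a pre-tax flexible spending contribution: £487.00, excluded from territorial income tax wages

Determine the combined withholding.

Territorial Income Tax: taxable = £16830.00 − £487.00 = £16343.00
  £1973.22 + 28.53% × (£16343.00 − £10000.00) = £1973.22 + 28.53% × £6343.00 = £3782.88
Disability Insurance: 3.3% × £16830.00 = £555.39
Total: £3782.88 + £555.39 = £4338.27

£4338.27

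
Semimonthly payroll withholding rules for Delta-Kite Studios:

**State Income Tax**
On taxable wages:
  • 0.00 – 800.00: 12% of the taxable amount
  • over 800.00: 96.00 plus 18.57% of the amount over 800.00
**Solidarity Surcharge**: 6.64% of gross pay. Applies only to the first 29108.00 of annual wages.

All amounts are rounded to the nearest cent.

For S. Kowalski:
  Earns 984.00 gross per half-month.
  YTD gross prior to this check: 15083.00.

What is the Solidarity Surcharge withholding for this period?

Solidarity Surcharge: 6.64% × 984.00 = 65.34

65.34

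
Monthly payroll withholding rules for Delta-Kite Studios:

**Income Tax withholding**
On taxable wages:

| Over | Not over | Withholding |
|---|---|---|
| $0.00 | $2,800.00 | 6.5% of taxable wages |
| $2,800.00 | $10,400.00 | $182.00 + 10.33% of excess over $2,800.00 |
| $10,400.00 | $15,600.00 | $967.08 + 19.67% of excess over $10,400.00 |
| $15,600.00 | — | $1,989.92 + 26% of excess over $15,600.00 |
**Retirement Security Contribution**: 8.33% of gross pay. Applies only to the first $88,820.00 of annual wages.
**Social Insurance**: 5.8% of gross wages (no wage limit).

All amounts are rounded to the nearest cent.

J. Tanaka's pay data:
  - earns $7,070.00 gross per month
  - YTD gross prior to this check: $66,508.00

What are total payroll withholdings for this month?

Income Tax: taxable = $7,070.00
  $182.00 + 10.33% × ($7,070.00 − $2,800.00) = $182.00 + 10.33% × $4,270.00 = $623.09
Retirement Security Contribution: 8.33% × $7,070.00 = $588.93
Social Insurance: 5.8% × $7,070.00 = $410.06
Total: $623.09 + $588.93 + $410.06 = $1,622.08

$1,622.08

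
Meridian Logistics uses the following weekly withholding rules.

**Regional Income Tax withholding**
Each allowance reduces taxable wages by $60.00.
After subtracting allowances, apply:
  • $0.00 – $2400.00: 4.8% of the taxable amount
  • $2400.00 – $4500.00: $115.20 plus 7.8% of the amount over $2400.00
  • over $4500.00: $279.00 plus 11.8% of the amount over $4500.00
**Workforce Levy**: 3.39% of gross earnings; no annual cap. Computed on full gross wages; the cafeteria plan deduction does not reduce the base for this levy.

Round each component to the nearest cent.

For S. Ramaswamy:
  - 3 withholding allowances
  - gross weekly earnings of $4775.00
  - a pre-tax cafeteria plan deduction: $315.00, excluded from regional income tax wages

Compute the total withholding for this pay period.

Regional Income Tax: taxable = $4775.00 − $315.00 − 3×$60.00 = $4280.00
  $115.20 + 7.8% × ($4280.00 − $2400.00) = $115.20 + 7.8% × $1880.00 = $261.84
Workforce Levy: 3.39% × $4775.00 = $161.87
Total: $261.84 + $161.87 = $423.71

$423.71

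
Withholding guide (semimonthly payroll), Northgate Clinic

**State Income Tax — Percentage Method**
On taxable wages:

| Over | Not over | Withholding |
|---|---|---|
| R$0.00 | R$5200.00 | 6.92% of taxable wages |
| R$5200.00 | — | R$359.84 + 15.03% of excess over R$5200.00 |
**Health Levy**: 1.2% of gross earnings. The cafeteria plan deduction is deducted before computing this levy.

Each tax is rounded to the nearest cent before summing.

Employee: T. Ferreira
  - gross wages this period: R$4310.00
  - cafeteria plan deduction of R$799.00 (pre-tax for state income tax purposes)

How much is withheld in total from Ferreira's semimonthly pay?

State Income Tax: taxable = R$4310.00 − R$799.00 = R$3511.00
  6.92% × R$3511.00 = R$242.96
Health Levy: 1.2% × R$3511.00 = R$42.13
Total: R$242.96 + R$42.13 = R$285.09

R$285.09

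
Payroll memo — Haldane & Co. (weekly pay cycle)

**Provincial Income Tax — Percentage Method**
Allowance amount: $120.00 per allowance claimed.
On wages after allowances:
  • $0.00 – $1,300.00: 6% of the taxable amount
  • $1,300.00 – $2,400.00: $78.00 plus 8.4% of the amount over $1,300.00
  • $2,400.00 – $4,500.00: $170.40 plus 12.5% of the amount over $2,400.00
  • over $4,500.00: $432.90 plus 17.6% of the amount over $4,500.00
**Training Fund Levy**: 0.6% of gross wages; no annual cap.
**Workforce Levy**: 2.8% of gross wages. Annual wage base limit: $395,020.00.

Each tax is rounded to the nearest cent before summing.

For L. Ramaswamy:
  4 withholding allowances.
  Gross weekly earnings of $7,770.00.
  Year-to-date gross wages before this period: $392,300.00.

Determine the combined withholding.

Provincial Income Tax: taxable = $7,770.00 − 4×$120.00 = $7,290.00
  $432.90 + 17.6% × ($7,290.00 − $4,500.00) = $432.90 + 17.6% × $2,790.00 = $923.94
Training Fund Levy: 0.6% × $7,770.00 = $46.62
Workforce Levy: cap $395,020.00 − YTD $392,300.00 = $2,720.00 subject; 2.8% × $2,720.00 = $76.16
Total: $923.94 + $46.62 + $76.16 = $1,046.72

$1,046.72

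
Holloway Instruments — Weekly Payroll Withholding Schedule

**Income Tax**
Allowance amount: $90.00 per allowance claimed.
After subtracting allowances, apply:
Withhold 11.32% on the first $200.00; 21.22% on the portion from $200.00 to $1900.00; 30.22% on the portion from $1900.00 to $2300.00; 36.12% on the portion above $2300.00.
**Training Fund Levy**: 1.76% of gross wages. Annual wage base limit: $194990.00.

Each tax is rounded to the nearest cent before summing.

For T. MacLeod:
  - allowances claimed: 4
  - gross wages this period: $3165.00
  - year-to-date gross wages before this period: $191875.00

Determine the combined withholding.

$741.49

Income Tax: taxable = $3165.00 − 4×$90.00 = $2805.00
  $504.26 + 36.12% × ($2805.00 − $2300.00) = $504.26 + 36.12% × $505.00 = $686.67
Training Fund Levy: cap $194990.00 − YTD $191875.00 = $3115.00 subject; 1.76% × $3115.00 = $54.82
Total: $686.67 + $54.82 = $741.49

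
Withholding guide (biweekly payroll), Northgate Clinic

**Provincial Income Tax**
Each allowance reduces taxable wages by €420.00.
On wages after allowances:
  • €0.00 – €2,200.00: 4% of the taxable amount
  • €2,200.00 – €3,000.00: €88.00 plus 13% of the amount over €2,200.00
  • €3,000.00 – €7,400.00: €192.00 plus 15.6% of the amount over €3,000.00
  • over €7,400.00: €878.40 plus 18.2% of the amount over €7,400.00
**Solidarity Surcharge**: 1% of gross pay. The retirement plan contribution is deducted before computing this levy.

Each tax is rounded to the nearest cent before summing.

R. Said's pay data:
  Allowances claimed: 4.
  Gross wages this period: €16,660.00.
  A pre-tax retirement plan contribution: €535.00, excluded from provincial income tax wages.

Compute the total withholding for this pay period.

€2,321.84

Provincial Income Tax: taxable = €16,660.00 − €535.00 − 4×€420.00 = €14,445.00
  €878.40 + 18.2% × (€14,445.00 − €7,400.00) = €878.40 + 18.2% × €7,045.00 = €2,160.59
Solidarity Surcharge: 1% × €16,125.00 = €161.25
Total: €2,160.59 + €161.25 = €2,321.84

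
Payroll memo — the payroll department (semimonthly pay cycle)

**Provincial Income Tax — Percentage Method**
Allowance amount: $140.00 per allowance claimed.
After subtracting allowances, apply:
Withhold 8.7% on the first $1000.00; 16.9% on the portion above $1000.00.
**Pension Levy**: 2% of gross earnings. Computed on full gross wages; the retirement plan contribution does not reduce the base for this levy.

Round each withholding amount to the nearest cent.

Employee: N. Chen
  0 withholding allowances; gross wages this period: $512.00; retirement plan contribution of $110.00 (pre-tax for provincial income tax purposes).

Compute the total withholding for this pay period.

$45.21

Provincial Income Tax: taxable = $512.00 − $110.00 = $402.00
  8.7% × $402.00 = $34.97
Pension Levy: 2% × $512.00 = $10.24
Total: $34.97 + $10.24 = $45.21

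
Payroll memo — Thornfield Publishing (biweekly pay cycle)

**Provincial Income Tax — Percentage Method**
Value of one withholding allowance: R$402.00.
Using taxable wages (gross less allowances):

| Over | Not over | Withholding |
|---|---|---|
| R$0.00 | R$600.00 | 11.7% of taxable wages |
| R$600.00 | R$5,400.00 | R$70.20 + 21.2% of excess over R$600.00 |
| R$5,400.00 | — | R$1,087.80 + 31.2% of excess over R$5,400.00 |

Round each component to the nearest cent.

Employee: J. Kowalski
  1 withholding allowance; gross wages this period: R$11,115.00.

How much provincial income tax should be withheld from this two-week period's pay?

R$2,745.46

Provincial Income Tax: taxable = R$11,115.00 − 1×R$402.00 = R$10,713.00
  R$1,087.80 + 31.2% × (R$10,713.00 − R$5,400.00) = R$1,087.80 + 31.2% × R$5,313.00 = R$2,745.46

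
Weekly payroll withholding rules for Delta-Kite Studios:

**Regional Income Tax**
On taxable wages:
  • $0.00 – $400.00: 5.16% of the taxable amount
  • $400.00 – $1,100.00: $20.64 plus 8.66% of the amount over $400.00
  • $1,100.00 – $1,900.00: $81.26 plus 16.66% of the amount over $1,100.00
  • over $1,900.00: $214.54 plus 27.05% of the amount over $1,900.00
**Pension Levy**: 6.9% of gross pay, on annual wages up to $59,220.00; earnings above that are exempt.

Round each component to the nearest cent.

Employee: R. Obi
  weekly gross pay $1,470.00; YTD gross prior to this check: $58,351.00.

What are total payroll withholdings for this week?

$202.86

Regional Income Tax: taxable = $1,470.00
  $81.26 + 16.66% × ($1,470.00 − $1,100.00) = $81.26 + 16.66% × $370.00 = $142.90
Pension Levy: cap $59,220.00 − YTD $58,351.00 = $869.00 subject; 6.9% × $869.00 = $59.96
Total: $142.90 + $59.96 = $202.86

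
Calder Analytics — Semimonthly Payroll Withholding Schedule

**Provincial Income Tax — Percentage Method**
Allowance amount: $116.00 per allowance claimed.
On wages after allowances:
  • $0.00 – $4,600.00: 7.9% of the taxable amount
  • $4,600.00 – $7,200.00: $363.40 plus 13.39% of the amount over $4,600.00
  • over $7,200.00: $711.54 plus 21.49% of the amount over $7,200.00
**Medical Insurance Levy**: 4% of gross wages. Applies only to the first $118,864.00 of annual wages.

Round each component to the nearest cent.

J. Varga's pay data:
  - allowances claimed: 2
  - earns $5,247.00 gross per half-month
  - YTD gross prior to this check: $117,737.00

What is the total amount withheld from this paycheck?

Provincial Income Tax: taxable = $5,247.00 − 2×$116.00 = $5,015.00
  $363.40 + 13.39% × ($5,015.00 − $4,600.00) = $363.40 + 13.39% × $415.00 = $418.97
Medical Insurance Levy: cap $118,864.00 − YTD $117,737.00 = $1,127.00 subject; 4% × $1,127.00 = $45.08
Total: $418.97 + $45.08 = $464.05

$464.05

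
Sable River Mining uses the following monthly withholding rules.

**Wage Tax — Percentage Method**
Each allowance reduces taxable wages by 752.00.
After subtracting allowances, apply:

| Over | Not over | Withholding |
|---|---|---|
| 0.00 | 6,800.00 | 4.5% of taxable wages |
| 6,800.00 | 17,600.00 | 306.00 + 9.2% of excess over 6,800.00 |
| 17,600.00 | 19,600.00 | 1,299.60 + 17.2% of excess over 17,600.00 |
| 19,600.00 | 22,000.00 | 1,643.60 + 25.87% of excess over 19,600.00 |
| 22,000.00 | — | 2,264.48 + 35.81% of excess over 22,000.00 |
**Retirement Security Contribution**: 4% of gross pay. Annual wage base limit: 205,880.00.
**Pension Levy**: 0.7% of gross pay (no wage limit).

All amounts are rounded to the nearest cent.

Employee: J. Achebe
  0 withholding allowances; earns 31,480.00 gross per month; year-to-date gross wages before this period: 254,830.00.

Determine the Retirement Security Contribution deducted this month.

0.00

Retirement Security Contribution: YTD 254,830.00 ≥ cap 205,880.00 → 0.00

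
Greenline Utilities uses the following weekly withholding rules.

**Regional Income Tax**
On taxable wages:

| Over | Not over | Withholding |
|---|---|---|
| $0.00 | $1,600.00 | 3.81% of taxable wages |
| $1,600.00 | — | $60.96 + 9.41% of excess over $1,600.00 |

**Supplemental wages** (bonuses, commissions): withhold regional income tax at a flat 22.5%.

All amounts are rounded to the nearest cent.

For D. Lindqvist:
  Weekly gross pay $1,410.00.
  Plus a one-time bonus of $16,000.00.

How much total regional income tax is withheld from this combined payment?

$3,653.72

Regional Income Tax: taxable = $1,410.00
  3.81% × $1,410.00 = $53.72
Supplemental (22.5% flat on bonus): 22.5% × $16,000.00 = $3,600.00
Total regional income tax: $53.72 + $3,600.00 = $3,653.72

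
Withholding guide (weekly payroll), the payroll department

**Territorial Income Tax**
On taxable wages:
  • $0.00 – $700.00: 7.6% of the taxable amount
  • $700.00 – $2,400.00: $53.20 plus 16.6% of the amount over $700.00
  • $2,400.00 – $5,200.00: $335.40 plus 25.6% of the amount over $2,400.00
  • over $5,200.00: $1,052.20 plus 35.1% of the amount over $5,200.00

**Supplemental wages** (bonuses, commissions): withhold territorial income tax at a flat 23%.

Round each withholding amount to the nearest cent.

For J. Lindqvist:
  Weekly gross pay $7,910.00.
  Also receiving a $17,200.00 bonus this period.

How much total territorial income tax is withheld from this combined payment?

Territorial Income Tax: taxable = $7,910.00
  $1,052.20 + 35.1% × ($7,910.00 − $5,200.00) = $1,052.20 + 35.1% × $2,710.00 = $2,003.41
Supplemental (23% flat on bonus): 23% × $17,200.00 = $3,956.00
Total territorial income tax: $2,003.41 + $3,956.00 = $5,959.41

$5,959.41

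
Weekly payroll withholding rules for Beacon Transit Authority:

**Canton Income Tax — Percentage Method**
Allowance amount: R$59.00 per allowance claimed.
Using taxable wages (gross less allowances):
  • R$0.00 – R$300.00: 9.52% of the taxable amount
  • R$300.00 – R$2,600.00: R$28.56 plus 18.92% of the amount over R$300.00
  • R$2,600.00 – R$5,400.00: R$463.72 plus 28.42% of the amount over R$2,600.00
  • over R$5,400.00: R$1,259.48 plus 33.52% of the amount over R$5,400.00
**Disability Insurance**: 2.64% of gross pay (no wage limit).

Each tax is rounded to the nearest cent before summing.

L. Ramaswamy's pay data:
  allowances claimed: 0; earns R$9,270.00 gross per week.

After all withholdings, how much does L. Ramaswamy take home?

R$6,468.57

Canton Income Tax: taxable = R$9,270.00
  R$1,259.48 + 33.52% × (R$9,270.00 − R$5,400.00) = R$1,259.48 + 33.52% × R$3,870.00 = R$2,556.70
Disability Insurance: 2.64% × R$9,270.00 = R$244.73
Total withheld: R$2,556.70 + R$244.73 = R$2,801.43
Net pay: R$9,270.00 − R$2,801.43 = R$6,468.57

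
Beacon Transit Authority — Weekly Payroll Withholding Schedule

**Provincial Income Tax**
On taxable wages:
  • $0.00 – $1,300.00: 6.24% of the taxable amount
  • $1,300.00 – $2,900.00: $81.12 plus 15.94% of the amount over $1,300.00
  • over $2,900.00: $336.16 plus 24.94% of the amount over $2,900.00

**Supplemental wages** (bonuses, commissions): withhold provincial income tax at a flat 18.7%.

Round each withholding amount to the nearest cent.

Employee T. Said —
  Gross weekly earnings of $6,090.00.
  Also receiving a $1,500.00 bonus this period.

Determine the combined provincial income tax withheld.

Provincial Income Tax: taxable = $6,090.00
  $336.16 + 24.94% × ($6,090.00 − $2,900.00) = $336.16 + 24.94% × $3,190.00 = $1,131.75
Supplemental (18.7% flat on bonus): 18.7% × $1,500.00 = $280.50
Total provincial income tax: $1,131.75 + $280.50 = $1,412.25

$1,412.25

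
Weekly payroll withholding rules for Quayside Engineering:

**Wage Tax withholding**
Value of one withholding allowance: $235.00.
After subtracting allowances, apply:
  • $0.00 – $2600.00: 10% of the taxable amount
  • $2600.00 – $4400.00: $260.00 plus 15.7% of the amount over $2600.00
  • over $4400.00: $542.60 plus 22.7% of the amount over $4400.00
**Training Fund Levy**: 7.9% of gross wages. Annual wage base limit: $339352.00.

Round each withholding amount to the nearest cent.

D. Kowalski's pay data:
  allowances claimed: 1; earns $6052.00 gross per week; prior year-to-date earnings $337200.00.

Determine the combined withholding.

$1034.27

Wage Tax: taxable = $6052.00 − 1×$235.00 = $5817.00
  $542.60 + 22.7% × ($5817.00 − $4400.00) = $542.60 + 22.7% × $1417.00 = $864.26
Training Fund Levy: cap $339352.00 − YTD $337200.00 = $2152.00 subject; 7.9% × $2152.00 = $170.01
Total: $864.26 + $170.01 = $1034.27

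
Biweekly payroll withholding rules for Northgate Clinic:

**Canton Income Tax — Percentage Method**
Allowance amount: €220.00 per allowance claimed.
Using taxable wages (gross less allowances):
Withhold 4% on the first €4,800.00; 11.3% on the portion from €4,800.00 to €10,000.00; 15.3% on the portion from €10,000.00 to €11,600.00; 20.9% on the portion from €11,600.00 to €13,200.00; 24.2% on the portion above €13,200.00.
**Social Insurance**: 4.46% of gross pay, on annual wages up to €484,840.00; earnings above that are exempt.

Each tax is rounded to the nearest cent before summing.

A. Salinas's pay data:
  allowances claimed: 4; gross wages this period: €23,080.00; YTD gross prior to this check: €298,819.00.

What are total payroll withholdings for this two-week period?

Canton Income Tax: taxable = €23,080.00 − 4×€220.00 = €22,200.00
  €1,358.80 + 24.2% × (€22,200.00 − €13,200.00) = €1,358.80 + 24.2% × €9,000.00 = €3,536.80
Social Insurance: 4.46% × €23,080.00 = €1,029.37
Total: €3,536.80 + €1,029.37 = €4,566.17

€4,566.17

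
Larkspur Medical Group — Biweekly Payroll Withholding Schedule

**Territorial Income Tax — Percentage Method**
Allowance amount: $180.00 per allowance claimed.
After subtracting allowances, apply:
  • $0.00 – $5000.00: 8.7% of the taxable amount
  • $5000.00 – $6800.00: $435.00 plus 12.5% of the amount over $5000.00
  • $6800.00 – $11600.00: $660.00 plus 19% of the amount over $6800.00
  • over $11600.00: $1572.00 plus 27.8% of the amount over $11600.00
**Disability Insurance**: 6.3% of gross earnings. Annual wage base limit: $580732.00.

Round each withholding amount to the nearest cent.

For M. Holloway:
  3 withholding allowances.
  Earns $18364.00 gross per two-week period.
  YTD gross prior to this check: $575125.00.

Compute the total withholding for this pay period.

Territorial Income Tax: taxable = $18364.00 − 3×$180.00 = $17824.00
  $1572.00 + 27.8% × ($17824.00 − $11600.00) = $1572.00 + 27.8% × $6224.00 = $3302.27
Disability Insurance: cap $580732.00 − YTD $575125.00 = $5607.00 subject; 6.3% × $5607.00 = $353.24
Total: $3302.27 + $353.24 = $3655.51

$3655.51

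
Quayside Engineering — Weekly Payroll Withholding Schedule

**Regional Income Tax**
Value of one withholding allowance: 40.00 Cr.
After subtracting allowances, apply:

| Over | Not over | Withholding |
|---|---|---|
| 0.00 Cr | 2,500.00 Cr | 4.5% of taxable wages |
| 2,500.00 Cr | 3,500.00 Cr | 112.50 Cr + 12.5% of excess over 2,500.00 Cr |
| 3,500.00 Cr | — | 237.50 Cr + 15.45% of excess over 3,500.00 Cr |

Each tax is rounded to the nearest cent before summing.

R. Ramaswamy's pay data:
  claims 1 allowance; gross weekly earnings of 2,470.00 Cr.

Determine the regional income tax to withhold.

Regional Income Tax: taxable = 2,470.00 Cr − 1×40.00 Cr = 2,430.00 Cr
  4.5% × 2,430.00 Cr = 109.35 Cr

109.35 Cr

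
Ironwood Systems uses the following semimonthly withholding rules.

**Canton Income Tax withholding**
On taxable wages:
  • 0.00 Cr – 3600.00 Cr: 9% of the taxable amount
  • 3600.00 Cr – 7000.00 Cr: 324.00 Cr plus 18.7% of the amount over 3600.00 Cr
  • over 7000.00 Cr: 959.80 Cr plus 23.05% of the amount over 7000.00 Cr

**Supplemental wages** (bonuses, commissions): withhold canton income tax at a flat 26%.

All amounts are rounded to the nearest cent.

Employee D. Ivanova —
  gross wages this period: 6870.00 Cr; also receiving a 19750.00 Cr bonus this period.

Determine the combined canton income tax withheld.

Canton Income Tax: taxable = 6870.00 Cr
  324.00 Cr + 18.7% × (6870.00 Cr − 3600.00 Cr) = 324.00 Cr + 18.7% × 3270.00 Cr = 935.49 Cr
Supplemental (26% flat on bonus): 26% × 19750.00 Cr = 5135.00 Cr
Total canton income tax: 935.49 Cr + 5135.00 Cr = 6070.49 Cr

6070.49 Cr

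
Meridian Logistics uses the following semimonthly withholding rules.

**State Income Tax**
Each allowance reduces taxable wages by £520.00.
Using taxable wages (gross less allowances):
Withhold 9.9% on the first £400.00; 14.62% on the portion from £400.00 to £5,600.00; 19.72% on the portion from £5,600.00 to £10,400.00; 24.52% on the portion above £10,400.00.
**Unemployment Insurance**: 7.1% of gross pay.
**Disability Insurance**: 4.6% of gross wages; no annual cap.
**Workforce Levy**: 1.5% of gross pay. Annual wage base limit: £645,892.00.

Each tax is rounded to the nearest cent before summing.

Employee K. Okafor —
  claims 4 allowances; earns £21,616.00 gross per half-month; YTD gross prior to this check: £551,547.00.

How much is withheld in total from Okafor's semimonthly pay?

£6,839.87

State Income Tax: taxable = £21,616.00 − 4×£520.00 = £19,536.00
  £1,746.40 + 24.52% × (£19,536.00 − £10,400.00) = £1,746.40 + 24.52% × £9,136.00 = £3,986.55
Unemployment Insurance: 7.1% × £21,616.00 = £1,534.74
Disability Insurance: 4.6% × £21,616.00 = £994.34
Workforce Levy: 1.5% × £21,616.00 = £324.24
Total: £3,986.55 + £1,534.74 + £994.34 + £324.24 = £6,839.87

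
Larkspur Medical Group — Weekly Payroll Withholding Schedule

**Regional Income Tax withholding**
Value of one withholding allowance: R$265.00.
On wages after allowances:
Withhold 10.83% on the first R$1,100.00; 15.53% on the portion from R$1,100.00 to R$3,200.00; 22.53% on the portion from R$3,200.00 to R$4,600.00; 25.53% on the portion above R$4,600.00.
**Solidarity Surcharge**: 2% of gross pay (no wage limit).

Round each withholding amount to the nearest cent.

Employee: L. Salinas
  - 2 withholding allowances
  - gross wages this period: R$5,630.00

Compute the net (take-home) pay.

Regional Income Tax: taxable = R$5,630.00 − 2×R$265.00 = R$5,100.00
  R$760.68 + 25.53% × (R$5,100.00 − R$4,600.00) = R$760.68 + 25.53% × R$500.00 = R$888.33
Solidarity Surcharge: 2% × R$5,630.00 = R$112.60
Total withheld: R$888.33 + R$112.60 = R$1,000.93
Net pay: R$5,630.00 − R$1,000.93 = R$4,629.07

R$4,629.07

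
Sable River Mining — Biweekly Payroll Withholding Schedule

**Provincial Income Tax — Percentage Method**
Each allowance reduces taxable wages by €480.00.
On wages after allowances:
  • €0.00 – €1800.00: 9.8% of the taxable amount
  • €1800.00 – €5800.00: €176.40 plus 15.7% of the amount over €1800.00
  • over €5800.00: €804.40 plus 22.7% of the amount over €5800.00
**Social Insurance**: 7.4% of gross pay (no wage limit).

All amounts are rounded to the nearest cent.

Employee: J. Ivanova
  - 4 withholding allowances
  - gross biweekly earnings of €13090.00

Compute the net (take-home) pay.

Provincial Income Tax: taxable = €13090.00 − 4×€480.00 = €11170.00
  €804.40 + 22.7% × (€11170.00 − €5800.00) = €804.40 + 22.7% × €5370.00 = €2023.39
Social Insurance: 7.4% × €13090.00 = €968.66
Total withheld: €2023.39 + €968.66 = €2992.05
Net pay: €13090.00 − €2992.05 = €10097.95

€10097.95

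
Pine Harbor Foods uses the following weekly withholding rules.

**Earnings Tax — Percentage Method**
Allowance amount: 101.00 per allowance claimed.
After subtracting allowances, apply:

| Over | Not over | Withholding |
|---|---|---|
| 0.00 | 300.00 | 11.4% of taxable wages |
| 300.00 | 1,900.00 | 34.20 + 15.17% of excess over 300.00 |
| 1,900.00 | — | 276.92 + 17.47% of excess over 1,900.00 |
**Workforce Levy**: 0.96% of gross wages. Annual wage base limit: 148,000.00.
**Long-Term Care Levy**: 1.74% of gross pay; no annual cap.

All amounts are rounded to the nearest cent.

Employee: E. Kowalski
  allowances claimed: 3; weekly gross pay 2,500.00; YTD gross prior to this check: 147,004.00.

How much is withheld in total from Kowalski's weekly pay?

381.87

Earnings Tax: taxable = 2,500.00 − 3×101.00 = 2,197.00
  276.92 + 17.47% × (2,197.00 − 1,900.00) = 276.92 + 17.47% × 297.00 = 328.81
Workforce Levy: cap 148,000.00 − YTD 147,004.00 = 996.00 subject; 0.96% × 996.00 = 9.56
Long-Term Care Levy: 1.74% × 2,500.00 = 43.50
Total: 328.81 + 9.56 + 43.50 = 381.87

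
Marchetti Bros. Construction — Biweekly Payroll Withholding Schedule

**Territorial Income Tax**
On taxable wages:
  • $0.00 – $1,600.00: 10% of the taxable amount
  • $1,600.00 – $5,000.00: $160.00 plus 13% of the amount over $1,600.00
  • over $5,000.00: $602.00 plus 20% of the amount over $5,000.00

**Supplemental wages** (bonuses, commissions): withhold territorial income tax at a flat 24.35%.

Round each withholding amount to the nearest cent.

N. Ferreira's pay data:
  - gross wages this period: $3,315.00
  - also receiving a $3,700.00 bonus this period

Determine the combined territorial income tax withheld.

$1,283.90

Territorial Income Tax: taxable = $3,315.00
  $160.00 + 13% × ($3,315.00 − $1,600.00) = $160.00 + 13% × $1,715.00 = $382.95
Supplemental (24.35% flat on bonus): 24.35% × $3,700.00 = $900.95
Total territorial income tax: $382.95 + $900.95 = $1,283.90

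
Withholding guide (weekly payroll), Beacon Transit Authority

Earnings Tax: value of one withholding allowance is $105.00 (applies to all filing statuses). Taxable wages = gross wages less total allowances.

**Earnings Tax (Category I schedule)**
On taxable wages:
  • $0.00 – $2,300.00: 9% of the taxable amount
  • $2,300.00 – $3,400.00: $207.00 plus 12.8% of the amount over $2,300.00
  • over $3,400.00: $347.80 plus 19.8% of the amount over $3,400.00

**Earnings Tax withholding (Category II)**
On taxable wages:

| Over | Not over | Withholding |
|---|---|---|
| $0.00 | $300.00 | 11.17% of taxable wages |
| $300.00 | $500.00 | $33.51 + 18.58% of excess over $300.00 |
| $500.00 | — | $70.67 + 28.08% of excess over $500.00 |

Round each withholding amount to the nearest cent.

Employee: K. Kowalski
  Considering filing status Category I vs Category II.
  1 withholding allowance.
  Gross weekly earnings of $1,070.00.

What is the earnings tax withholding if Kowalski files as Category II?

Earnings Tax (Category II): taxable = $1,070.00 − 1×$105.00 = $965.00
  $70.67 + 28.08% × ($965.00 − $500.00) = $70.67 + 28.08% × $465.00 = $201.24

$201.24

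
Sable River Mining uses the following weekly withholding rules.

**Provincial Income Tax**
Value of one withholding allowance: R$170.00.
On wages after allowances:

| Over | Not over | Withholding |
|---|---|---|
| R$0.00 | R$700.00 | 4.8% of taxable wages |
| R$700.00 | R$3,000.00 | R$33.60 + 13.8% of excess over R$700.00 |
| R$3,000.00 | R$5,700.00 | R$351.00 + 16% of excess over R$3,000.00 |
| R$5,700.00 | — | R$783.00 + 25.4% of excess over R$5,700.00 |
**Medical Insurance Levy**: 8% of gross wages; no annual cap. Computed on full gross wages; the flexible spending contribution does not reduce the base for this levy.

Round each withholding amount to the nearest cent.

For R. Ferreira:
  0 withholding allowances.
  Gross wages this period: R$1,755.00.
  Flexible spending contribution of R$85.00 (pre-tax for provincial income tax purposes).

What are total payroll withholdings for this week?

Provincial Income Tax: taxable = R$1,755.00 − R$85.00 = R$1,670.00
  R$33.60 + 13.8% × (R$1,670.00 − R$700.00) = R$33.60 + 13.8% × R$970.00 = R$167.46
Medical Insurance Levy: 8% × R$1,755.00 = R$140.40
Total: R$167.46 + R$140.40 = R$307.86

R$307.86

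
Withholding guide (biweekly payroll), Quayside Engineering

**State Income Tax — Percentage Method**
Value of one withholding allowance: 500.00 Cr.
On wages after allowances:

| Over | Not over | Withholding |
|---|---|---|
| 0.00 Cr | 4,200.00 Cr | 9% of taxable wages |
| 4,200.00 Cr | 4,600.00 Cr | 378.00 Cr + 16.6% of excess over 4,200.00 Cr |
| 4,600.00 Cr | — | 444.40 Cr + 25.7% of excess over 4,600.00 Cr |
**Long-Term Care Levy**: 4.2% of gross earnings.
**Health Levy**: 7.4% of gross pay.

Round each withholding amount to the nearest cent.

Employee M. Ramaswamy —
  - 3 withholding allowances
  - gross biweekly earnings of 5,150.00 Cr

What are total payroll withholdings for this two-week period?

State Income Tax: taxable = 5,150.00 Cr − 3×500.00 Cr = 3,650.00 Cr
  9% × 3,650.00 Cr = 328.50 Cr
Long-Term Care Levy: 4.2% × 5,150.00 Cr = 216.30 Cr
Health Levy: 7.4% × 5,150.00 Cr = 381.10 Cr
Total: 328.50 Cr + 216.30 Cr + 381.10 Cr = 925.90 Cr

925.90 Cr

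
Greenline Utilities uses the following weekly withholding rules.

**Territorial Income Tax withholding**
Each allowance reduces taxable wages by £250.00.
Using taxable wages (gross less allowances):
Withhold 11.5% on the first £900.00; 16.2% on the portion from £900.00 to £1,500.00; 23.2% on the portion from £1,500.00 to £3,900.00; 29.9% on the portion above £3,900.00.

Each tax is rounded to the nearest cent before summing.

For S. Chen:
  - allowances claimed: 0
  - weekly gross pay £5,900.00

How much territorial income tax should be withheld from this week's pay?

Territorial Income Tax: taxable = £5,900.00
  £757.50 + 29.9% × (£5,900.00 − £3,900.00) = £757.50 + 29.9% × £2,000.00 = £1,355.50

£1,355.50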